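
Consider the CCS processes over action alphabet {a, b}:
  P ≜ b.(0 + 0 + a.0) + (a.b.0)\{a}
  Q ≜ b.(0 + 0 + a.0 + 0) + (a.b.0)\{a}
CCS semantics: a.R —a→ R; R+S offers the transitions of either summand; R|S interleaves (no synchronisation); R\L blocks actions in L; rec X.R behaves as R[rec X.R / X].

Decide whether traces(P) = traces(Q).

LTS(P): 3 reachable states
  u0 = b.(0 + 0 + a.0) + (a.b.0)\{a} | —b→ u1
  u1 = 0 + 0 + a.0 | —a→ u2
  u2 = 0 | deadlocked
LTS(Q): 3 reachable states
  v0 = b.(0 + 0 + a.0 + 0) + (a.b.0)\{a} | —b→ v1
  v1 = 0 + 0 + a.0 + 0 | —a→ v2
  v2 = 0 | deadlocked
Partition-refinement fixed point:
  B0 = {u0, v0}
  B1 = {u1, v1}
  B2 = {u2, v2}
u0 ∈ B0, v0 ∈ B0 → same block
Bisimilar ⇒ trace-equivalent.

trace-equivalent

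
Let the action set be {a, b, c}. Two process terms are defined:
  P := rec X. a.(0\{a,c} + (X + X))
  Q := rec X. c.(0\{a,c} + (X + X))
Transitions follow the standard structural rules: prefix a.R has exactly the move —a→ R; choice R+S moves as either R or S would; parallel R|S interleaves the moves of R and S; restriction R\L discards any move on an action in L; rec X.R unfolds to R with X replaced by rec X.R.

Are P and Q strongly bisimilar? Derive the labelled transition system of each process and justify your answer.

Reachable graph of P (2 states):
  s0 = rec X. a.(0\{a,c} + (X + X)) | ··a··> s1
  s1 = 0\{a,c} + ((rec X. a.(0\{a,c} + (X + X))) + (rec X. a.(0\{a,c} + (X + X)))) | ··a··> s1
Reachable graph of Q (2 states):
  t0 = rec X. c.(0\{a,c} + (X + X)) | ··c··> t1
  t1 = 0\{a,c} + ((rec X. c.(0\{a,c} + (X + X))) + (rec X. c.(0\{a,c} + (X + X)))) | ··c··> t1
Bisimilarity quotient blocks:
  B0 = {s0, s1}
  B1 = {t0, t1}
s0 ∈ B0, t0 ∈ B1 → different blocks

NO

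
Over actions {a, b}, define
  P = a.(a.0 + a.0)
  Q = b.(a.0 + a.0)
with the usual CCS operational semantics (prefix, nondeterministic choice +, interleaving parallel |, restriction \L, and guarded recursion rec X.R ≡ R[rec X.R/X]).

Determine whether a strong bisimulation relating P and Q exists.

LTS(P): 3 reachable states
  s0 = a.(a.0 + a.0) has moves =a=> s1
  s1 = a.0 + a.0 has moves =a=> s2
  s2 = 0 has moves ∅
LTS(Q): 3 reachable states
  t0 = b.(a.0 + a.0) has moves =b=> t1
  t1 = a.0 + a.0 has moves =a=> t2
  t2 = 0 has moves ∅
Bisimilarity quotient blocks:
  B0 = {s0}
  B1 = {s1, t1}
  B2 = {s2, t2}
  B3 = {t0}
s0 ∈ B0, t0 ∈ B3 → different blocks

P ≁ Q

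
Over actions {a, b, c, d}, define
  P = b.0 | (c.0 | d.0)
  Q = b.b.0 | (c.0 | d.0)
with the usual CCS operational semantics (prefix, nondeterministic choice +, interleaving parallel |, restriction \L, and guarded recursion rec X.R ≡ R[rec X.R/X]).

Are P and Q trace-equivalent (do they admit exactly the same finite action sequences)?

P's transition system — 8 states:
  m0 = b.0 | (c.0 | d.0) → -b-> m1, -c-> m2, -d-> m3
  m1 = 0 | (c.0 | d.0) → -c-> m4, -d-> m5
  m2 = b.0 | (0 | d.0) → -b-> m4, -d-> m6
  m3 = b.0 | (c.0 | 0) → -b-> m5, -c-> m6
  m4 = 0 | (0 | d.0) → -d-> m7
  m5 = 0 | (c.0 | 0) → -c-> m7
  m6 = b.0 | (0 | 0) → -b-> m7
  m7 = 0 | (0 | 0) → ∅
Q's transition system — 12 states:
  n0 = b.b.0 | (c.0 | d.0) → -b-> n1, -c-> n2, -d-> n3
  n1 = b.0 | (c.0 | d.0) → -b-> n4, -c-> n5, -d-> n6
  n2 = b.b.0 | (0 | d.0) → -b-> n5, -d-> n7
  n3 = b.b.0 | (c.0 | 0) → -b-> n6, -c-> n7
  n4 = 0 | (c.0 | d.0) → -c-> n8, -d-> n9
  n5 = b.0 | (0 | d.0) → -b-> n8, -d-> n10
  n6 = b.0 | (c.0 | 0) → -b-> n9, -c-> n10
  n7 = b.b.0 | (0 | 0) → -b-> n10
  n8 = 0 | (0 | d.0) → -d-> n11
  n9 = 0 | (c.0 | 0) → -c-> n11
  n10 = b.0 | (0 | 0) → -b-> n11
  n11 = 0 | (0 | 0) → ∅
Run σ = ⟨bb⟩ on Q: start {n0}
  [1] b ⇒ {n1}
  [2] b ⇒ {n4}
  ✓ Q
Run σ = ⟨bb⟩ on P: start {m0}
  [1] b ⇒ {m1}
  [2] b ⇒ ∅  — P cannot continue

trace-distinct — witness ⟨bb⟩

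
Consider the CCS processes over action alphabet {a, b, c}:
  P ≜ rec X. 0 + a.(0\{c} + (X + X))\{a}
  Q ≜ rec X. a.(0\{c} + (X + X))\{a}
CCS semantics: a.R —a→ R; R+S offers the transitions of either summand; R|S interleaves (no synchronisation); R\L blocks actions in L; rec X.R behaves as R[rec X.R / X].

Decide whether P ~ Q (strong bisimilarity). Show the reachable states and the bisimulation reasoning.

bisimilar

P's transition system — 2 states:
  p0 = rec X. 0 + a.(0\{c} + (X + X))\{a} ⊢ --a--▸ p1
  p1 = (0\{c} + ((rec X. 0 + a.(0\{c} + (X + X))\{a}) + (rec X. 0 + a.(0\{c} + (X + X))\{a})))\{a} ⊢ ·
Q's transition system — 2 states:
  q0 = rec X. a.(0\{c} + (X + X))\{a} ⊢ --a--▸ q1
  q1 = (0\{c} + ((rec X. a.(0\{c} + (X + X))\{a}) + (rec X. a.(0\{c} + (X + X))\{a})))\{a} ⊢ ·
Coarsest stable partition (strong bisimilarity classes):
  B0 = {p0, q0}
  B1 = {p1, q1}
p0 ∈ B0, q0 ∈ B0 → same block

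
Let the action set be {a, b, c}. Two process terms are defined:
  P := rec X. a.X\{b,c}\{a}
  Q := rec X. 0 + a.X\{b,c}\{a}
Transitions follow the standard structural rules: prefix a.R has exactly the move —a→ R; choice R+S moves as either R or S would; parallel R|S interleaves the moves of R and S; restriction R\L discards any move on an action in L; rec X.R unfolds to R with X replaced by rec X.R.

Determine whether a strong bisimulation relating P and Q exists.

bisimilar

Reachable graph of P (2 states):
  p0 = rec X. a.X\{b,c}\{a} | -a-> p1
  p1 = (rec X. a.X\{b,c}\{a})\{b,c}\{a} | ·
Reachable graph of Q (2 states):
  q0 = rec X. 0 + a.X\{b,c}\{a} | -a-> q1
  q1 = (rec X. 0 + a.X\{b,c}\{a})\{b,c}\{a} | ·
Coarsest stable partition (strong bisimilarity classes):
  B0 = {p0, q0}
  B1 = {p1, q1}
p0 ∈ B0, q0 ∈ B0 → same block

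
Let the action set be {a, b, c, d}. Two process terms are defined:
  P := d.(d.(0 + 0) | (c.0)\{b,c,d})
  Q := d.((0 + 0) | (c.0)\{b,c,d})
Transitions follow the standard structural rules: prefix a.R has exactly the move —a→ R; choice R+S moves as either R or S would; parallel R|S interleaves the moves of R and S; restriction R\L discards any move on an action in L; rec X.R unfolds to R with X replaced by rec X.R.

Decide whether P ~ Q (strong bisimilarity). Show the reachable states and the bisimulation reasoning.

LTS(P): 3 reachable states
  p0 = d.(d.(0 + 0) | (c.0)\{b,c,d}) ⊢ =d=> p1
  p1 = d.(0 + 0) | (c.0)\{b,c,d} ⊢ =d=> p2
  p2 = (0 + 0) | (c.0)\{b,c,d} ⊢ ∅
LTS(Q): 2 reachable states
  q0 = d.((0 + 0) | (c.0)\{b,c,d}) ⊢ =d=> q1
  q1 = (0 + 0) | (c.0)\{b,c,d} ⊢ ∅
Coarsest stable partition (strong bisimilarity classes):
  B0 = {p0}
  B1 = {p1, q0}
  B2 = {p2, q1}
p0 ∈ B0, q0 ∈ B1 → different blocks

NO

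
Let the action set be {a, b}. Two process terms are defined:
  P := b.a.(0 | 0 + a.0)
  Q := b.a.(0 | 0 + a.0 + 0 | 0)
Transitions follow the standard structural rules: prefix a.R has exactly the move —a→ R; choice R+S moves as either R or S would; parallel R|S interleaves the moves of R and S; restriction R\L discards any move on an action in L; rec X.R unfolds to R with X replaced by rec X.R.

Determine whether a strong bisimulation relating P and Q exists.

LTS(P): 4 reachable states
  s0 = b.a.(0 | 0 + a.0) ⊢ --b--▸ s1
  s1 = a.(0 | 0 + a.0) ⊢ --a--▸ s2
  s2 = 0 | 0 + a.0 ⊢ --a--▸ s3
  s3 = 0 ⊢ stopped
LTS(Q): 4 reachable states
  t0 = b.a.(0 | 0 + a.0 + 0 | 0) ⊢ --b--▸ t1
  t1 = a.(0 | 0 + a.0 + 0 | 0) ⊢ --a--▸ t2
  t2 = 0 | 0 + a.0 + 0 | 0 ⊢ --a--▸ t3
  t3 = 0 ⊢ stopped
Partition-refinement fixed point:
  B0 = {s0, t0}
  B1 = {s1, t1}
  B2 = {s2, t2}
  B3 = {s3, t3}
s0 ∈ B0, t0 ∈ B0 → same block

P ~ Q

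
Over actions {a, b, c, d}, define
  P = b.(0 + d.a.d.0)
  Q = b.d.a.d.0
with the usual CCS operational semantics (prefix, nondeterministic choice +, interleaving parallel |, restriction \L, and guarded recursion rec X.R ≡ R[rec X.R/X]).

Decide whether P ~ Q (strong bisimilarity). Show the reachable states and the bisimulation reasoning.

Reachable graph of P (5 states):
  m0 = b.(0 + d.a.d.0) has moves ··b··> m1
  m1 = 0 + d.a.d.0 has moves ··d··> m2
  m2 = a.d.0 has moves ··a··> m3
  m3 = d.0 has moves ··d··> m4
  m4 = 0 has moves ·
Reachable graph of Q (5 states):
  n0 = b.d.a.d.0 has moves ··b··> n1
  n1 = d.a.d.0 has moves ··d··> n2
  n2 = a.d.0 has moves ··a··> n3
  n3 = d.0 has moves ··d··> n4
  n4 = 0 has moves ·
Bisimilarity quotient blocks:
  B0 = {m0, n0}
  B1 = {m1, n1}
  B2 = {m2, n2}
  B3 = {m3, n3}
  B4 = {m4, n4}
m0 ∈ B0, n0 ∈ B0 → same block

YES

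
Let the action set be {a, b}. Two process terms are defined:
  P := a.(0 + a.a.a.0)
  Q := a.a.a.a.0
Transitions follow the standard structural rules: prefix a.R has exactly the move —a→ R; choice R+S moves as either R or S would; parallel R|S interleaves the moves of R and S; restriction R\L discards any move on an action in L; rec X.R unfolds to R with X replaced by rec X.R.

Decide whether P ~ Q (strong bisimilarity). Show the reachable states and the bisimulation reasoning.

LTS(P): 5 reachable states
  p0 = a.(0 + a.a.a.0) :: --a--▸ p1
  p1 = 0 + a.a.a.0 :: --a--▸ p2
  p2 = a.a.0 :: --a--▸ p3
  p3 = a.0 :: --a--▸ p4
  p4 = 0 :: stopped
LTS(Q): 5 reachable states
  q0 = a.a.a.a.0 :: --a--▸ q1
  q1 = a.a.a.0 :: --a--▸ q2
  q2 = a.a.0 :: --a--▸ q3
  q3 = a.0 :: --a--▸ q4
  q4 = 0 :: stopped
Coarsest stable partition (strong bisimilarity classes):
  B0 = {p0, q0}
  B1 = {p1, q1}
  B2 = {p2, q2}
  B3 = {p3, q3}
  B4 = {p4, q4}
p0 ∈ B0, q0 ∈ B0 → same block

bisimilar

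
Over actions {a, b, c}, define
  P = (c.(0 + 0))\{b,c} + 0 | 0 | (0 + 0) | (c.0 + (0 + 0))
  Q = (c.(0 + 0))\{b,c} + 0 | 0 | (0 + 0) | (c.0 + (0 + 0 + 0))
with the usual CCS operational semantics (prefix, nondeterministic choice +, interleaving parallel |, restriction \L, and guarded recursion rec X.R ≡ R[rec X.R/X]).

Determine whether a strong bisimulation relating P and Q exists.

LTS(P): 2 reachable states
  u0 = (c.(0 + 0))\{b,c} + 0 | 0 | (0 + 0) | (c.0 + (0 + 0)) :: --c--▸ u1
  u1 = 0 | 0 | (0 + 0) | 0 :: stopped
LTS(Q): 2 reachable states
  v0 = (c.(0 + 0))\{b,c} + 0 | 0 | (0 + 0) | (c.0 + (0 + 0 + 0)) :: --c--▸ v1
  v1 = 0 | 0 | (0 + 0) | 0 :: stopped
Bisimilarity quotient blocks:
  B0 = {u0, v0}
  B1 = {u1, v1}
u0 ∈ B0, v0 ∈ B0 → same block

bisimilar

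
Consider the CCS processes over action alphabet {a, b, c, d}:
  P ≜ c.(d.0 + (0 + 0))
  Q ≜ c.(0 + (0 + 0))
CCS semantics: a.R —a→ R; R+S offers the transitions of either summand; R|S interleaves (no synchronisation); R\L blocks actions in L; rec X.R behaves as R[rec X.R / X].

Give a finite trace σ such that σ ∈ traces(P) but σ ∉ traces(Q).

cd

P's transition system — 3 states:
  u0 = c.(d.0 + (0 + 0)) has moves =c=> u1
  u1 = d.0 + (0 + 0) has moves =d=> u2
  u2 = 0 has moves ·
Q's transition system — 2 states:
  v0 = c.(0 + (0 + 0)) has moves =c=> v1
  v1 = 0 + (0 + 0) has moves ·
Trace ⟨cd⟩ through P, begin at {u0}:
  [1] c ⇒ {u1}
  [2] d ⇒ {u2}
  ✓ P
Trace ⟨cd⟩ through Q, begin at {v0}:
  [1] c ⇒ {v1}
  [2] d ⇒ ∅ (Q stuck)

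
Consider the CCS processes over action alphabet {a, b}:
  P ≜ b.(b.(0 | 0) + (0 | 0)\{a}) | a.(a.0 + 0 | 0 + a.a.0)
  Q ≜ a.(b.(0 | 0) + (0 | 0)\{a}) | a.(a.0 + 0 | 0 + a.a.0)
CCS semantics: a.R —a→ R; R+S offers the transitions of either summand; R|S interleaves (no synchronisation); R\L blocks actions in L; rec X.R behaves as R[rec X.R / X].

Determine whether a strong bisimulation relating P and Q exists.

Reachable graph of P (12 states):
  u0 = b.(b.(0 | 0) + (0 | 0)\{a}) | a.(a.0 + 0 | 0 + a.a.0) ⊢ —a→ u1, —b→ u2
  u1 = b.(b.(0 | 0) + (0 | 0)\{a}) | (a.0 + 0 | 0 + a.a.0) ⊢ —a→ u3, —a→ u4, —b→ u5
  u2 = (b.(0 | 0) + (0 | 0)\{a}) | a.(a.0 + 0 | 0 + a.a.0) ⊢ —a→ u5, —b→ u6
  u3 = b.(b.(0 | 0) + (0 | 0)\{a}) | 0 ⊢ —b→ u7
  u4 = b.(b.(0 | 0) + (0 | 0)\{a}) | a.0 ⊢ —a→ u3, —b→ u8
  u5 = (b.(0 | 0) + (0 | 0)\{a}) | (a.0 + 0 | 0 + a.a.0) ⊢ —a→ u7, —a→ u8, —b→ u9
  u6 = 0 | 0 | a.(a.0 + 0 | 0 + a.a.0) ⊢ —a→ u9
  u7 = (b.(0 | 0) + (0 | 0)\{a}) | 0 ⊢ —b→ u10
  u8 = (b.(0 | 0) + (0 | 0)\{a}) | a.0 ⊢ —a→ u7, —b→ u11
  u9 = 0 | 0 | (a.0 + 0 | 0 + a.a.0) ⊢ —a→ u10, —a→ u11
  u10 = 0 | 0 | 0 ⊢ (no moves)
  u11 = 0 | 0 | a.0 ⊢ —a→ u10
Reachable graph of Q (12 states):
  v0 = a.(b.(0 | 0) + (0 | 0)\{a}) | a.(a.0 + 0 | 0 + a.a.0) ⊢ —a→ v1, —a→ v2
  v1 = (b.(0 | 0) + (0 | 0)\{a}) | a.(a.0 + 0 | 0 + a.a.0) ⊢ —a→ v3, —b→ v4
  v2 = a.(b.(0 | 0) + (0 | 0)\{a}) | (a.0 + 0 | 0 + a.a.0) ⊢ —a→ v3, —a→ v5, —a→ v6
  v3 = (b.(0 | 0) + (0 | 0)\{a}) | (a.0 + 0 | 0 + a.a.0) ⊢ —a→ v7, —a→ v8, —b→ v9
  v4 = 0 | 0 | a.(a.0 + 0 | 0 + a.a.0) ⊢ —a→ v9
  v5 = a.(b.(0 | 0) + (0 | 0)\{a}) | 0 ⊢ —a→ v7
  v6 = a.(b.(0 | 0) + (0 | 0)\{a}) | a.0 ⊢ —a→ v5, —a→ v8
  v7 = (b.(0 | 0) + (0 | 0)\{a}) | 0 ⊢ —b→ v10
  v8 = (b.(0 | 0) + (0 | 0)\{a}) | a.0 ⊢ —a→ v7, —b→ v11
  v9 = 0 | 0 | (a.0 + 0 | 0 + a.a.0) ⊢ —a→ v10, —a→ v11
  v10 = 0 | 0 | 0 ⊢ (no moves)
  v11 = 0 | 0 | a.0 ⊢ —a→ v10
Bisimilarity quotient blocks:
  B0 = {u0}
  B1 = {u2, v1}
  B2 = {u5, v3}
  B3 = {u9, v9}
  B4 = {u10, v10}
  B5 = {u11, v11}
  B6 = {u7, v7}
  B7 = {u8, v8}
  B8 = {u6, v4}
  B9 = {u1}
  B10 = {u4}
  B11 = {u3}
  B12 = {v0}
  B13 = {v2}
  B14 = {v5}
  B15 = {v6}
u0 ∈ B0, v0 ∈ B12 → different blocks

NO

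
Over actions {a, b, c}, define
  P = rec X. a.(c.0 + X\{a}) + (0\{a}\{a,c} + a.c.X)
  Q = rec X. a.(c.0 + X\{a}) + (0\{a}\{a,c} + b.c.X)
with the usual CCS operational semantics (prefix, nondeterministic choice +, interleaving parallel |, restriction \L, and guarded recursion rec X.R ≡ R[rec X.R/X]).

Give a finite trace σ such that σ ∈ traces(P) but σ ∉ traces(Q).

Reachable graph of P (4 states):
  u0 = rec X. a.(c.0 + X\{a}) + (0\{a}\{a,c} + a.c.X) :: --a--▸ u1, --a--▸ u2
  u1 = c.(rec X. a.(c.0 + X\{a}) + (0\{a}\{a,c} + a.c.X)) :: --c--▸ u0
  u2 = c.0 + (rec X. a.(c.0 + X\{a}) + (0\{a}\{a,c} + a.c.X))\{a} :: --c--▸ u3
  u3 = 0 :: (no moves)
Reachable graph of Q (6 states):
  v0 = rec X. a.(c.0 + X\{a}) + (0\{a}\{a,c} + b.c.X) :: --a--▸ v1, --b--▸ v2
  v1 = c.0 + (rec X. a.(c.0 + X\{a}) + (0\{a}\{a,c} + b.c.X))\{a} :: --b--▸ v3, --c--▸ v4
  v2 = c.(rec X. a.(c.0 + X\{a}) + (0\{a}\{a,c} + b.c.X)) :: --c--▸ v0
  v3 = (c.(rec X. a.(c.0 + X\{a}) + (0\{a}\{a,c} + b.c.X)))\{a} :: --c--▸ v5
  v4 = 0 :: (no moves)
  v5 = (rec X. a.(c.0 + X\{a}) + (0\{a}\{a,c} + b.c.X))\{a} :: --b--▸ v3
Trace ⟨aca⟩ through P, begin at {u0}:
  [1] a ⇒ {u1, u2}
  [2] c ⇒ {u0, u3}
  [3] a ⇒ {u1, u2}
  — P admits the full trace.
Trace ⟨aca⟩ through Q, begin at {v0}:
  [1] a ⇒ {v1}
  [2] c ⇒ {v4}
  [3] a ⇒ ∅  — Q cannot continue

aca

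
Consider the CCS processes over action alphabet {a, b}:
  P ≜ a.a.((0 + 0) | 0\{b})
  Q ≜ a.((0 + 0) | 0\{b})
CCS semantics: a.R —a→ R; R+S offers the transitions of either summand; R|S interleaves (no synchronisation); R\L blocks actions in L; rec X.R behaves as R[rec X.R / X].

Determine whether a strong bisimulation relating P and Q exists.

P's transition system — 3 states:
  m0 = a.a.((0 + 0) | 0\{b}) → =a=> m1
  m1 = a.((0 + 0) | 0\{b}) → =a=> m2
  m2 = (0 + 0) | 0\{b} → deadlocked
Q's transition system — 2 states:
  n0 = a.((0 + 0) | 0\{b}) → =a=> n1
  n1 = (0 + 0) | 0\{b} → deadlocked
Bisimilarity quotient blocks:
  B0 = {m0}
  B1 = {m1, n0}
  B2 = {m2, n1}
m0 ∈ B0, n0 ∈ B1 → different blocks

NO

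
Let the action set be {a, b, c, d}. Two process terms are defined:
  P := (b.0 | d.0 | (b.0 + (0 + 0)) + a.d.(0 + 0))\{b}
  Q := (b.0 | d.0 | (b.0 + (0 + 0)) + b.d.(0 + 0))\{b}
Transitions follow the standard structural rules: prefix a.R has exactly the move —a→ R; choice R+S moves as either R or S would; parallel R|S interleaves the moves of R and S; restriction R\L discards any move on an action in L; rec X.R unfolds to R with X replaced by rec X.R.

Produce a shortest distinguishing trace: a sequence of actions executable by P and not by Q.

LTS(P): 4 reachable states
  m0 = (b.0 | d.0 | (b.0 + (0 + 0)) + a.d.(0 + 0))\{b} | =a=> m1, =d=> m2
  m1 = (d.(0 + 0))\{b} | =d=> m3
  m2 = (b.0 | 0 | (b.0 + (0 + 0)))\{b} | stopped
  m3 = (0 + 0)\{b} | stopped
LTS(Q): 2 reachable states
  n0 = (b.0 | d.0 | (b.0 + (0 + 0)) + b.d.(0 + 0))\{b} | =d=> n1
  n1 = (b.0 | 0 | (b.0 + (0 + 0)))\{b} | stopped
Executing a from P (initial set {m0}):
  [1] a ⇒ {m1}
  ✓ P
Executing a from Q (initial set {n0}):
  [1] a ⇒ no successor for Q

a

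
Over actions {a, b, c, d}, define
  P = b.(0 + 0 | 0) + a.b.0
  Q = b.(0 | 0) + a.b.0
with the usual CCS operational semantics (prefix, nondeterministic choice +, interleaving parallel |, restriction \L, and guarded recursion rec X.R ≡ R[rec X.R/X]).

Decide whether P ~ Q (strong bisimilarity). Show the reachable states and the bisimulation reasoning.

bisimilar

LTS(P): 4 reachable states
  s0 = b.(0 + 0 | 0) + a.b.0 | —a→ s1, —b→ s2
  s1 = b.0 | —b→ s3
  s2 = 0 + 0 | 0 | stopped
  s3 = 0 | stopped
LTS(Q): 4 reachable states
  t0 = b.(0 | 0) + a.b.0 | —a→ t1, —b→ t2
  t1 = b.0 | —b→ t3
  t2 = 0 | 0 | stopped
  t3 = 0 | stopped
Coarsest stable partition (strong bisimilarity classes):
  B0 = {s0, t0}
  B1 = {s2, s3, t2, t3}
  B2 = {s1, t1}
s0 ∈ B0, t0 ∈ B0 → same block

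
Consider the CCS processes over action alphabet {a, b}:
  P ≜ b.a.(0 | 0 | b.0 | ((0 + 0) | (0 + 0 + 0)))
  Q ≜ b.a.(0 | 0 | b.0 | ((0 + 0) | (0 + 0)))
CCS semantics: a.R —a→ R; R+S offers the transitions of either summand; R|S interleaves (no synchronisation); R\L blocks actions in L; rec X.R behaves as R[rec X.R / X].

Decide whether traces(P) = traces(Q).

traces(P) = traces(Q)

P's transition system — 4 states:
  p0 = b.a.(0 | 0 | b.0 | ((0 + 0) | (0 + 0 + 0))) has moves -b-> p1
  p1 = a.(0 | 0 | b.0 | ((0 + 0) | (0 + 0 + 0))) has moves -a-> p2
  p2 = 0 | 0 | b.0 | ((0 + 0) | (0 + 0 + 0)) has moves -b-> p3
  p3 = 0 | 0 | 0 | ((0 + 0) | (0 + 0 + 0)) has moves ·
Q's transition system — 4 states:
  q0 = b.a.(0 | 0 | b.0 | ((0 + 0) | (0 + 0))) has moves -b-> q1
  q1 = a.(0 | 0 | b.0 | ((0 + 0) | (0 + 0))) has moves -a-> q2
  q2 = 0 | 0 | b.0 | ((0 + 0) | (0 + 0)) has moves -b-> q3
  q3 = 0 | 0 | 0 | ((0 + 0) | (0 + 0)) has moves ·
Bisimilarity quotient blocks:
  B0 = {p0, q0}
  B1 = {p1, q1}
  B2 = {p2, q2}
  B3 = {p3, q3}
p0 ∈ B0, q0 ∈ B0 → same block
Bisimilar ⇒ trace-equivalent.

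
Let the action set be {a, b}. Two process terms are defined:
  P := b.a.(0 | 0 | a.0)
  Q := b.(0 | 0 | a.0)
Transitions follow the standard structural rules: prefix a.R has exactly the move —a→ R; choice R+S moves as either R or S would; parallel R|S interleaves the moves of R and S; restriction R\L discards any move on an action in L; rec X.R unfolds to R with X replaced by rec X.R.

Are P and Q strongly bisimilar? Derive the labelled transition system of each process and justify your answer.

not bisimilar

Reachable graph of P (4 states):
  m0 = b.a.(0 | 0 | a.0) has moves —b→ m1
  m1 = a.(0 | 0 | a.0) has moves —a→ m2
  m2 = 0 | 0 | a.0 has moves —a→ m3
  m3 = 0 | 0 | 0 has moves stopped
Reachable graph of Q (3 states):
  n0 = b.(0 | 0 | a.0) has moves —b→ n1
  n1 = 0 | 0 | a.0 has moves —a→ n2
  n2 = 0 | 0 | 0 has moves stopped
Partition-refinement fixed point:
  B0 = {m0}
  B1 = {m1}
  B2 = {m2, n1}
  B3 = {m3, n2}
  B4 = {n0}
m0 ∈ B0, n0 ∈ B4 → different blocks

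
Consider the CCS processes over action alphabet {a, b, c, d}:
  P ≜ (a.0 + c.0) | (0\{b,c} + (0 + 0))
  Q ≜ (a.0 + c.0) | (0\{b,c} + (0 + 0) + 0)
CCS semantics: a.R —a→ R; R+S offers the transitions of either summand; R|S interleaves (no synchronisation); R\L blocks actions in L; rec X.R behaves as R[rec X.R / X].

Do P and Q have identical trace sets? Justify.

LTS(P): 2 reachable states
  p0 = (a.0 + c.0) | (0\{b,c} + (0 + 0)) has moves —a→ p1, —c→ p1
  p1 = 0 | (0\{b,c} + (0 + 0)) has moves deadlocked
LTS(Q): 2 reachable states
  q0 = (a.0 + c.0) | (0\{b,c} + (0 + 0) + 0) has moves —a→ q1, —c→ q1
  q1 = 0 | (0\{b,c} + (0 + 0) + 0) has moves deadlocked
Coarsest stable partition (strong bisimilarity classes):
  B0 = {p0, q0}
  B1 = {p1, q1}
p0 ∈ B0, q0 ∈ B0 → same block
Bisimilar ⇒ trace-equivalent.

trace-equivalent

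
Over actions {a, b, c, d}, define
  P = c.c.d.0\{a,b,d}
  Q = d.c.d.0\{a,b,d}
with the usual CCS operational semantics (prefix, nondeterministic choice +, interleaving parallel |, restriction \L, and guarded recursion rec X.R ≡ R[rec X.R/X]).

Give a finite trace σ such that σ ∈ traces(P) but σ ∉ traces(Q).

c

LTS(P): 4 reachable states
  p0 = c.c.d.0\{a,b,d} → ··c··> p1
  p1 = c.d.0\{a,b,d} → ··c··> p2
  p2 = d.0\{a,b,d} → ··d··> p3
  p3 = 0\{a,b,d} → ∅
LTS(Q): 4 reachable states
  q0 = d.c.d.0\{a,b,d} → ··d··> q1
  q1 = c.d.0\{a,b,d} → ··c··> q2
  q2 = d.0\{a,b,d} → ··d··> q3
  q3 = 0\{a,b,d} → ∅
Trace ⟨c⟩ through P, begin at {p0}:
  after c @ step 1: {p1}
  ✓ P
Trace ⟨c⟩ through Q, begin at {q0}:
  after c @ step 1: ∅  — Q cannot continue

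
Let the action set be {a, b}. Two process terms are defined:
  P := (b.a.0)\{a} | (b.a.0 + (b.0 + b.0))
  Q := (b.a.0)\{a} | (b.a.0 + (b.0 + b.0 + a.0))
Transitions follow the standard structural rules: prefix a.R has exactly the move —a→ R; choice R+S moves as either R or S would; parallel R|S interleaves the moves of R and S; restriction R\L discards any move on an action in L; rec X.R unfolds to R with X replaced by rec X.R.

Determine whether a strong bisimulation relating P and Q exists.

P's transition system — 6 states:
  u0 = (b.a.0)\{a} | (b.a.0 + (b.0 + b.0)) :: -b-> u1, -b-> u2, -b-> u3
  u1 = (a.0)\{a} | (b.a.0 + (b.0 + b.0)) :: -b-> u4, -b-> u5
  u2 = (b.a.0)\{a} | 0 :: -b-> u4
  u3 = (b.a.0)\{a} | a.0 :: -a-> u2, -b-> u5
  u4 = (a.0)\{a} | 0 :: deadlocked
  u5 = (a.0)\{a} | a.0 :: -a-> u4
Q's transition system — 6 states:
  v0 = (b.a.0)\{a} | (b.a.0 + (b.0 + b.0 + a.0)) :: -a-> v1, -b-> v1, -b-> v2, -b-> v3
  v1 = (b.a.0)\{a} | 0 :: -b-> v4
  v2 = (a.0)\{a} | (b.a.0 + (b.0 + b.0 + a.0)) :: -a-> v4, -b-> v4, -b-> v5
  v3 = (b.a.0)\{a} | a.0 :: -a-> v1, -b-> v5
  v4 = (a.0)\{a} | 0 :: deadlocked
  v5 = (a.0)\{a} | a.0 :: -a-> v4
Bisimilarity quotient blocks:
  B0 = {u0}
  B1 = {u3, v3}
  B2 = {u5, v5}
  B3 = {u4, v4}
  B4 = {u2, v1}
  B5 = {u1}
  B6 = {v0}
  B7 = {v2}
u0 ∈ B0, v0 ∈ B6 → different blocks

NO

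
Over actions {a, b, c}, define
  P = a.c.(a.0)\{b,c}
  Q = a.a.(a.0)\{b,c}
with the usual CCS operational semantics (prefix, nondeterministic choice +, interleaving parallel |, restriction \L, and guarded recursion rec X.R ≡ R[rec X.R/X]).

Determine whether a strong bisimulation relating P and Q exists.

Reachable graph of P (4 states):
  m0 = a.c.(a.0)\{b,c} has moves -a-> m1
  m1 = c.(a.0)\{b,c} has moves -c-> m2
  m2 = (a.0)\{b,c} has moves -a-> m3
  m3 = 0\{b,c} has moves ·
Reachable graph of Q (4 states):
  n0 = a.a.(a.0)\{b,c} has moves -a-> n1
  n1 = a.(a.0)\{b,c} has moves -a-> n2
  n2 = (a.0)\{b,c} has moves -a-> n3
  n3 = 0\{b,c} has moves ·
Bisimilarity quotient blocks:
  B0 = {m0}
  B1 = {m1}
  B2 = {m2, n2}
  B3 = {m3, n3}
  B4 = {n0}
  B5 = {n1}
m0 ∈ B0, n0 ∈ B4 → different blocks

not bisimilar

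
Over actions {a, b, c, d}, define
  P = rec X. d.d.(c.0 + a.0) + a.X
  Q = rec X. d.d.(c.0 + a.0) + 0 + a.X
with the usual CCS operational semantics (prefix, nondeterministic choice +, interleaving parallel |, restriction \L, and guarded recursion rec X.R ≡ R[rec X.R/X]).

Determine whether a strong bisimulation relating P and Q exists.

P's transition system — 4 states:
  p0 = rec X. d.d.(c.0 + a.0) + a.X → -a-> p0, -d-> p1
  p1 = d.(c.0 + a.0) → -d-> p2
  p2 = c.0 + a.0 → -a-> p3, -c-> p3
  p3 = 0 → deadlocked
Q's transition system — 4 states:
  q0 = rec X. d.d.(c.0 + a.0) + 0 + a.X → -a-> q0, -d-> q1
  q1 = d.(c.0 + a.0) → -d-> q2
  q2 = c.0 + a.0 → -a-> q3, -c-> q3
  q3 = 0 → deadlocked
Bisimilarity quotient blocks:
  B0 = {p0, q0}
  B1 = {p1, q1}
  B2 = {p2, q2}
  B3 = {p3, q3}
p0 ∈ B0, q0 ∈ B0 → same block

bisimilar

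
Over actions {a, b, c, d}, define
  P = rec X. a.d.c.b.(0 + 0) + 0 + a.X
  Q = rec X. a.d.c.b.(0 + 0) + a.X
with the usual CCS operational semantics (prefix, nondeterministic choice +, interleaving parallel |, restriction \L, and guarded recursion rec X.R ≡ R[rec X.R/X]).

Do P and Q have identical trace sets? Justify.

trace-equivalent

Reachable graph of P (5 states):
  m0 = rec X. a.d.c.b.(0 + 0) + 0 + a.X has moves -a-> m0, -a-> m1
  m1 = d.c.b.(0 + 0) has moves -d-> m2
  m2 = c.b.(0 + 0) has moves -c-> m3
  m3 = b.(0 + 0) has moves -b-> m4
  m4 = 0 + 0 has moves (no moves)
Reachable graph of Q (5 states):
  n0 = rec X. a.d.c.b.(0 + 0) + a.X has moves -a-> n0, -a-> n1
  n1 = d.c.b.(0 + 0) has moves -d-> n2
  n2 = c.b.(0 + 0) has moves -c-> n3
  n3 = b.(0 + 0) has moves -b-> n4
  n4 = 0 + 0 has moves (no moves)
Bisimilarity quotient blocks:
  B0 = {m0, n0}
  B1 = {m1, n1}
  B2 = {m2, n2}
  B3 = {m3, n3}
  B4 = {m4, n4}
m0 ∈ B0, n0 ∈ B0 → same block
Bisimilar ⇒ trace-equivalent.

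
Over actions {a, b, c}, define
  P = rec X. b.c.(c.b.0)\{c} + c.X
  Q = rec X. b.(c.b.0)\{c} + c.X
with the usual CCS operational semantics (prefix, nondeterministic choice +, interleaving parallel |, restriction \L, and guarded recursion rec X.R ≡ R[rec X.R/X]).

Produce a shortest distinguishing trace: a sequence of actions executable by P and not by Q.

Reachable graph of P (3 states):
  p0 = rec X. b.c.(c.b.0)\{c} + c.X :: --b--▸ p1, --c--▸ p0
  p1 = c.(c.b.0)\{c} :: --c--▸ p2
  p2 = (c.b.0)\{c} :: deadlocked
Reachable graph of Q (2 states):
  q0 = rec X. b.(c.b.0)\{c} + c.X :: --b--▸ q1, --c--▸ q0
  q1 = (c.b.0)\{c} :: deadlocked
Run σ = ⟨bc⟩ on P: start {p0}
  [1] b ⇒ {p1}
  [2] c ⇒ {p2}
  P completes σ.
Run σ = ⟨bc⟩ on Q: start {q0}
  [1] b ⇒ {q1}
  [2] c ⇒ no successor for Q

bc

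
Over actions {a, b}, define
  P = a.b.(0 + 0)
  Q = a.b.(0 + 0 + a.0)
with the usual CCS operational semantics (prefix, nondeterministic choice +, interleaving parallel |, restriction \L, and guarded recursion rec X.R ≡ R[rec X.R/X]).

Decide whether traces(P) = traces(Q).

NO — witness ⟨aba⟩

LTS(P): 3 reachable states
  s0 = a.b.(0 + 0) | —a→ s1
  s1 = b.(0 + 0) | —b→ s2
  s2 = 0 + 0 | ∅
LTS(Q): 4 reachable states
  t0 = a.b.(0 + 0 + a.0) | —a→ t1
  t1 = b.(0 + 0 + a.0) | —b→ t2
  t2 = 0 + 0 + a.0 | —a→ t3
  t3 = 0 | ∅
Run σ = ⟨aba⟩ on Q: start {t0}
  step 1 (a): {t1}
  step 2 (b): {t2}
  step 3 (a): {t3}
  Q completes σ.
Run σ = ⟨aba⟩ on P: start {s0}
  step 1 (a): {s1}
  step 2 (b): {s2}
  step 3 (a): ∅ (P stuck)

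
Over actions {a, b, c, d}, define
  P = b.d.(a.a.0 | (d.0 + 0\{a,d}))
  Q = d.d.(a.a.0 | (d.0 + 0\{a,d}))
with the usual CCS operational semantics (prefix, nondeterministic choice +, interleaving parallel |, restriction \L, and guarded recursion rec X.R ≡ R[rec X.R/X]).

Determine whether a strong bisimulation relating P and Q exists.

not bisimilar

P's transition system — 8 states:
  u0 = b.d.(a.a.0 | (d.0 + 0\{a,d})) ⊢ =b=> u1
  u1 = d.(a.a.0 | (d.0 + 0\{a,d})) ⊢ =d=> u2
  u2 = a.a.0 | (d.0 + 0\{a,d}) ⊢ =a=> u3, =d=> u4
  u3 = a.0 | (d.0 + 0\{a,d}) ⊢ =a=> u5, =d=> u6
  u4 = a.a.0 | 0 ⊢ =a=> u6
  u5 = 0 | (d.0 + 0\{a,d}) ⊢ =d=> u7
  u6 = a.0 | 0 ⊢ =a=> u7
  u7 = 0 | 0 ⊢ deadlocked
Q's transition system — 8 states:
  v0 = d.d.(a.a.0 | (d.0 + 0\{a,d})) ⊢ =d=> v1
  v1 = d.(a.a.0 | (d.0 + 0\{a,d})) ⊢ =d=> v2
  v2 = a.a.0 | (d.0 + 0\{a,d}) ⊢ =a=> v3, =d=> v4
  v3 = a.0 | (d.0 + 0\{a,d}) ⊢ =a=> v5, =d=> v6
  v4 = a.a.0 | 0 ⊢ =a=> v6
  v5 = 0 | (d.0 + 0\{a,d}) ⊢ =d=> v7
  v6 = a.0 | 0 ⊢ =a=> v7
  v7 = 0 | 0 ⊢ deadlocked
Coarsest stable partition (strong bisimilarity classes):
  B0 = {u0}
  B1 = {u1, v1}
  B2 = {u2, v2}
  B3 = {u4, v4}
  B4 = {u6, v6}
  B5 = {u7, v7}
  B6 = {u3, v3}
  B7 = {u5, v5}
  B8 = {v0}
u0 ∈ B0, v0 ∈ B8 → different blocks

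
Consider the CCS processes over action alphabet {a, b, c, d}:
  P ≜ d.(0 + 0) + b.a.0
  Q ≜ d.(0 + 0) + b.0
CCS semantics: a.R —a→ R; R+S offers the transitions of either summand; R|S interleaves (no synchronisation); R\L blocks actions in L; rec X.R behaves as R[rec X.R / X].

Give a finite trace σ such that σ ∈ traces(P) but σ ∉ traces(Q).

ba

Reachable graph of P (4 states):
  s0 = d.(0 + 0) + b.a.0 ⊢ -b-> s1, -d-> s2
  s1 = a.0 ⊢ -a-> s3
  s2 = 0 + 0 ⊢ ∅
  s3 = 0 ⊢ ∅
Reachable graph of Q (3 states):
  t0 = d.(0 + 0) + b.0 ⊢ -b-> t1, -d-> t2
  t1 = 0 ⊢ ∅
  t2 = 0 + 0 ⊢ ∅
Executing ba from P (initial set {s0}):
  [1] b ⇒ {s1}
  [2] a ⇒ {s3}
  — P admits the full trace.
Executing ba from Q (initial set {t0}):
  [1] b ⇒ {t1}
  [2] a ⇒ no successor for Q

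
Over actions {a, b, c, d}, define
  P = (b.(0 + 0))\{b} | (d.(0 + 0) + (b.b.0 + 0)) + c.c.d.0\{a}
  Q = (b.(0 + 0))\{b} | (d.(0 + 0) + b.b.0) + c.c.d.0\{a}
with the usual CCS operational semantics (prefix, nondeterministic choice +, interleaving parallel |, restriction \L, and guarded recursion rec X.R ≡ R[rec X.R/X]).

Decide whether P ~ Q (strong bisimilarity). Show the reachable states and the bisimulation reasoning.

P's transition system — 7 states:
  p0 = (b.(0 + 0))\{b} | (d.(0 + 0) + (b.b.0 + 0)) + c.c.d.0\{a} has moves =b=> p1, =c=> p2, =d=> p3
  p1 = (b.(0 + 0))\{b} | b.0 has moves =b=> p4
  p2 = c.d.0\{a} has moves =c=> p5
  p3 = (b.(0 + 0))\{b} | (0 + 0) has moves (no moves)
  p4 = (b.(0 + 0))\{b} | 0 has moves (no moves)
  p5 = d.0\{a} has moves =d=> p6
  p6 = 0\{a} has moves (no moves)
Q's transition system — 7 states:
  q0 = (b.(0 + 0))\{b} | (d.(0 + 0) + b.b.0) + c.c.d.0\{a} has moves =b=> q1, =c=> q2, =d=> q3
  q1 = (b.(0 + 0))\{b} | b.0 has moves =b=> q4
  q2 = c.d.0\{a} has moves =c=> q5
  q3 = (b.(0 + 0))\{b} | (0 + 0) has moves (no moves)
  q4 = (b.(0 + 0))\{b} | 0 has moves (no moves)
  q5 = d.0\{a} has moves =d=> q6
  q6 = 0\{a} has moves (no moves)
Bisimilarity quotient blocks:
  B0 = {p0, q0}
  B1 = {p3, p4, p6, q3, q4, q6}
  B2 = {p2, q2}
  B3 = {p5, q5}
  B4 = {p1, q1}
p0 ∈ B0, q0 ∈ B0 → same block

YES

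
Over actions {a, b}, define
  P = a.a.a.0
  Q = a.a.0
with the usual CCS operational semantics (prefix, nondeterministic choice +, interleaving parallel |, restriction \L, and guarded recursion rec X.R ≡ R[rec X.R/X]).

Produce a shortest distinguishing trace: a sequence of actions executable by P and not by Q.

aaa

Reachable graph of P (4 states):
  p0 = a.a.a.0 ⊢ -a-> p1
  p1 = a.a.0 ⊢ -a-> p2
  p2 = a.0 ⊢ -a-> p3
  p3 = 0 ⊢ deadlocked
Reachable graph of Q (3 states):
  q0 = a.a.0 ⊢ -a-> q1
  q1 = a.0 ⊢ -a-> q2
  q2 = 0 ⊢ deadlocked
Run σ = ⟨aaa⟩ on P: start {p0}
  [1] a ⇒ {p1}
  [2] a ⇒ {p2}
  [3] a ⇒ {p3}
  P completes σ.
Run σ = ⟨aaa⟩ on Q: start {q0}
  [1] a ⇒ {q1}
  [2] a ⇒ {q2}
  [3] a ⇒ ∅  — Q cannot continue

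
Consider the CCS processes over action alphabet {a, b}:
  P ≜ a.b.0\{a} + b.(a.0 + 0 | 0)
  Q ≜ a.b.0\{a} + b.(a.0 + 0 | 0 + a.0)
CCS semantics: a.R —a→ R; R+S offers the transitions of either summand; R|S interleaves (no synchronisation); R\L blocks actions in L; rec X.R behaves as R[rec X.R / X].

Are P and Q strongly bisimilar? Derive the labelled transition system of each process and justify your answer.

P ~ Q

LTS(P): 5 reachable states
  s0 = a.b.0\{a} + b.(a.0 + 0 | 0) ⊢ --a--▸ s1, --b--▸ s2
  s1 = b.0\{a} ⊢ --b--▸ s3
  s2 = a.0 + 0 | 0 ⊢ --a--▸ s4
  s3 = 0\{a} ⊢ (no moves)
  s4 = 0 ⊢ (no moves)
LTS(Q): 5 reachable states
  t0 = a.b.0\{a} + b.(a.0 + 0 | 0 + a.0) ⊢ --a--▸ t1, --b--▸ t2
  t1 = b.0\{a} ⊢ --b--▸ t3
  t2 = a.0 + 0 | 0 + a.0 ⊢ --a--▸ t4
  t3 = 0\{a} ⊢ (no moves)
  t4 = 0 ⊢ (no moves)
Bisimilarity quotient blocks:
  B0 = {s0, t0}
  B1 = {s1, t1}
  B2 = {s3, s4, t3, t4}
  B3 = {s2, t2}
s0 ∈ B0, t0 ∈ B0 → same block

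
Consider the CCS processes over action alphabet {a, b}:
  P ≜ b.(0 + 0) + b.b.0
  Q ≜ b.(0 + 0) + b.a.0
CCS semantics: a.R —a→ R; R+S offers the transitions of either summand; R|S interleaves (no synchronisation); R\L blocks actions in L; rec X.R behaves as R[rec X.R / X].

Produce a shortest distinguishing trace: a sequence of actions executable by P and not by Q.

bb

LTS(P): 4 reachable states
  s0 = b.(0 + 0) + b.b.0 → ··b··> s1, ··b··> s2
  s1 = 0 + 0 → deadlocked
  s2 = b.0 → ··b··> s3
  s3 = 0 → deadlocked
LTS(Q): 4 reachable states
  t0 = b.(0 + 0) + b.a.0 → ··b··> t1, ··b··> t2
  t1 = 0 + 0 → deadlocked
  t2 = a.0 → ··a··> t3
  t3 = 0 → deadlocked
Run σ = ⟨bb⟩ on P: start {s0}
  [1] b ⇒ {s1, s2}
  [2] b ⇒ {s3}
  ✓ P
Run σ = ⟨bb⟩ on Q: start {t0}
  [1] b ⇒ {t1, t2}
  [2] b ⇒ ∅  — Q cannot continue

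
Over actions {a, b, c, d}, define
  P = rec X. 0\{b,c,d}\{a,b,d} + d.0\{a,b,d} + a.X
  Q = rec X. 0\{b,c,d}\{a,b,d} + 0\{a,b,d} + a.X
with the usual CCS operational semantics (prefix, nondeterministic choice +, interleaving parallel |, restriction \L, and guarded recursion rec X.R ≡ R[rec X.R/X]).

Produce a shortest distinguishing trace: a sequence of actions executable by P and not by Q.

d

LTS(P): 2 reachable states
  m0 = rec X. 0\{b,c,d}\{a,b,d} + d.0\{a,b,d} + a.X :: —a→ m0, —d→ m1
  m1 = 0\{a,b,d} :: ·
LTS(Q): 1 reachable states
  n0 = rec X. 0\{b,c,d}\{a,b,d} + 0\{a,b,d} + a.X :: —a→ n0
Run σ = ⟨d⟩ on P: start {m0}
  step 1 (d): {m1}
  — P admits the full trace.
Run σ = ⟨d⟩ on Q: start {n0}
  step 1 (d): no successor for Q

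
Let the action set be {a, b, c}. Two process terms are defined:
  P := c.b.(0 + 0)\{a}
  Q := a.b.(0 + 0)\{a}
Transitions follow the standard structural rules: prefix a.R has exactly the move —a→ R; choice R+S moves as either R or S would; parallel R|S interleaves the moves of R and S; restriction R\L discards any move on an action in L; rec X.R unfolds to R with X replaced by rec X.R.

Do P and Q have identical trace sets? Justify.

P's transition system — 3 states:
  m0 = c.b.(0 + 0)\{a} :: --c--▸ m1
  m1 = b.(0 + 0)\{a} :: --b--▸ m2
  m2 = (0 + 0)\{a} :: stopped
Q's transition system — 3 states:
  n0 = a.b.(0 + 0)\{a} :: --a--▸ n1
  n1 = b.(0 + 0)\{a} :: --b--▸ n2
  n2 = (0 + 0)\{a} :: stopped
Trace ⟨c⟩ through P, begin at {m0}:
  step 1 (c): {m1}
  ✓ P
Trace ⟨c⟩ through Q, begin at {n0}:
  step 1 (c): no successor for Q

traces(P) ≠ traces(Q) — witness ⟨c⟩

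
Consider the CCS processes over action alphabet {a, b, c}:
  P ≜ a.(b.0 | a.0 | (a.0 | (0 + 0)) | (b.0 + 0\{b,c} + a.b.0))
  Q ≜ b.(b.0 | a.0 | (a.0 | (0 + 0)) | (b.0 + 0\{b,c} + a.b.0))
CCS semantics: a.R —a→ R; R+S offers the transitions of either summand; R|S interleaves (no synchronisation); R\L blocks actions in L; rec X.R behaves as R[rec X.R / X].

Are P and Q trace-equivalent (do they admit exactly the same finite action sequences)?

traces(P) ≠ traces(Q) — witness ⟨a⟩

Reachable graph of P (25 states):
  p0 = a.(b.0 | a.0 | (a.0 | (0 + 0)) | (b.0 + 0\{b,c} + a.b.0)) :: -a-> p1
  p1 = b.0 | a.0 | (a.0 | (0 + 0)) | (b.0 + 0\{b,c} + a.b.0) :: -a-> p2, -a-> p3, -a-> p4, -b-> p5, -b-> p6
  p2 = b.0 | 0 | (a.0 | (0 + 0)) | (b.0 + 0\{b,c} + a.b.0) :: -a-> p7, -a-> p8, -b-> p10, -b-> p9
  p3 = b.0 | a.0 | (0 | (0 + 0)) | (b.0 + 0\{b,c} + a.b.0) :: -a-> p11, -a-> p7, -b-> p12, -b-> p13
  p4 = b.0 | a.0 | (a.0 | (0 + 0)) | b.0 :: -a-> p11, -a-> p8, -b-> p14, -b-> p6
  p5 = 0 | a.0 | (a.0 | (0 + 0)) | (b.0 + 0\{b,c} + a.b.0) :: -a-> p12, -a-> p14, -a-> p9, -b-> p15
  p6 = b.0 | a.0 | (a.0 | (0 + 0)) | 0 :: -a-> p10, -a-> p13, -b-> p15
  p7 = b.0 | 0 | (0 | (0 + 0)) | (b.0 + 0\{b,c} + a.b.0) :: -a-> p16, -b-> p17, -b-> p18
  p8 = b.0 | 0 | (a.0 | (0 + 0)) | b.0 :: -a-> p16, -b-> p10, -b-> p19
  p9 = 0 | 0 | (a.0 | (0 + 0)) | (b.0 + 0\{b,c} + a.b.0) :: -a-> p17, -a-> p19, -b-> p20
  p10 = b.0 | 0 | (a.0 | (0 + 0)) | 0 :: -a-> p18, -b-> p20
  p11 = b.0 | a.0 | (0 | (0 + 0)) | b.0 :: -a-> p16, -b-> p13, -b-> p21
  p12 = 0 | a.0 | (0 | (0 + 0)) | (b.0 + 0\{b,c} + a.b.0) :: -a-> p17, -a-> p21, -b-> p22
  p13 = b.0 | a.0 | (0 | (0 + 0)) | 0 :: -a-> p18, -b-> p22
  p14 = 0 | a.0 | (a.0 | (0 + 0)) | b.0 :: -a-> p19, -a-> p21, -b-> p15
  p15 = 0 | a.0 | (a.0 | (0 + 0)) | 0 :: -a-> p20, -a-> p22
  p16 = b.0 | 0 | (0 | (0 + 0)) | b.0 :: -b-> p18, -b-> p23
  p17 = 0 | 0 | (0 | (0 + 0)) | (b.0 + 0\{b,c} + a.b.0) :: -a-> p23, -b-> p24
  p18 = b.0 | 0 | (0 | (0 + 0)) | 0 :: -b-> p24
  p19 = 0 | 0 | (a.0 | (0 + 0)) | b.0 :: -a-> p23, -b-> p20
  p20 = 0 | 0 | (a.0 | (0 + 0)) | 0 :: -a-> p24
  p21 = 0 | a.0 | (0 | (0 + 0)) | b.0 :: -a-> p23, -b-> p22
  p22 = 0 | a.0 | (0 | (0 + 0)) | 0 :: -a-> p24
  p23 = 0 | 0 | (0 | (0 + 0)) | b.0 :: -b-> p24
  p24 = 0 | 0 | (0 | (0 + 0)) | 0 :: (no moves)
Reachable graph of Q (25 states):
  q0 = b.(b.0 | a.0 | (a.0 | (0 + 0)) | (b.0 + 0\{b,c} + a.b.0)) :: -b-> q1
  q1 = b.0 | a.0 | (a.0 | (0 + 0)) | (b.0 + 0\{b,c} + a.b.0) :: -a-> q2, -a-> q3, -a-> q4, -b-> q5, -b-> q6
  q2 = b.0 | 0 | (a.0 | (0 + 0)) | (b.0 + 0\{b,c} + a.b.0) :: -a-> q7, -a-> q8, -b-> q10, -b-> q9
  q3 = b.0 | a.0 | (0 | (0 + 0)) | (b.0 + 0\{b,c} + a.b.0) :: -a-> q11, -a-> q7, -b-> q12, -b-> q13
  q4 = b.0 | a.0 | (a.0 | (0 + 0)) | b.0 :: -a-> q11, -a-> q8, -b-> q14, -b-> q6
  q5 = 0 | a.0 | (a.0 | (0 + 0)) | (b.0 + 0\{b,c} + a.b.0) :: -a-> q12, -a-> q14, -a-> q9, -b-> q15
  q6 = b.0 | a.0 | (a.0 | (0 + 0)) | 0 :: -a-> q10, -a-> q13, -b-> q15
  q7 = b.0 | 0 | (0 | (0 + 0)) | (b.0 + 0\{b,c} + a.b.0) :: -a-> q16, -b-> q17, -b-> q18
  q8 = b.0 | 0 | (a.0 | (0 + 0)) | b.0 :: -a-> q16, -b-> q10, -b-> q19
  q9 = 0 | 0 | (a.0 | (0 + 0)) | (b.0 + 0\{b,c} + a.b.0) :: -a-> q17, -a-> q19, -b-> q20
  q10 = b.0 | 0 | (a.0 | (0 + 0)) | 0 :: -a-> q18, -b-> q20
  q11 = b.0 | a.0 | (0 | (0 + 0)) | b.0 :: -a-> q16, -b-> q13, -b-> q21
  q12 = 0 | a.0 | (0 | (0 + 0)) | (b.0 + 0\{b,c} + a.b.0) :: -a-> q17, -a-> q21, -b-> q22
  q13 = b.0 | a.0 | (0 | (0 + 0)) | 0 :: -a-> q18, -b-> q22
  q14 = 0 | a.0 | (a.0 | (0 + 0)) | b.0 :: -a-> q19, -a-> q21, -b-> q15
  q15 = 0 | a.0 | (a.0 | (0 + 0)) | 0 :: -a-> q20, -a-> q22
  q16 = b.0 | 0 | (0 | (0 + 0)) | b.0 :: -b-> q18, -b-> q23
  q17 = 0 | 0 | (0 | (0 + 0)) | (b.0 + 0\{b,c} + a.b.0) :: -a-> q23, -b-> q24
  q18 = b.0 | 0 | (0 | (0 + 0)) | 0 :: -b-> q24
  q19 = 0 | 0 | (a.0 | (0 + 0)) | b.0 :: -a-> q23, -b-> q20
  q20 = 0 | 0 | (a.0 | (0 + 0)) | 0 :: -a-> q24
  q21 = 0 | a.0 | (0 | (0 + 0)) | b.0 :: -a-> q23, -b-> q22
  q22 = 0 | a.0 | (0 | (0 + 0)) | 0 :: -a-> q24
  q23 = 0 | 0 | (0 | (0 + 0)) | b.0 :: -b-> q24
  q24 = 0 | 0 | (0 | (0 + 0)) | 0 :: (no moves)
Trace ⟨a⟩ through P, begin at {p0}:
  step 1 (a): {p1}
  — P admits the full trace.
Trace ⟨a⟩ through Q, begin at {q0}:
  step 1 (a): no successor for Q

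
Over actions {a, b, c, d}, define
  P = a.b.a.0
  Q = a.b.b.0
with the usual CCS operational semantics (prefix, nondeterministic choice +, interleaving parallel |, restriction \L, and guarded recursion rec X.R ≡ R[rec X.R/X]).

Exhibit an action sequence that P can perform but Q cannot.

aba

LTS(P): 4 reachable states
  u0 = a.b.a.0 has moves --a--▸ u1
  u1 = b.a.0 has moves --b--▸ u2
  u2 = a.0 has moves --a--▸ u3
  u3 = 0 has moves deadlocked
LTS(Q): 4 reachable states
  v0 = a.b.b.0 has moves --a--▸ v1
  v1 = b.b.0 has moves --b--▸ v2
  v2 = b.0 has moves --b--▸ v3
  v3 = 0 has moves deadlocked
Executing aba from P (initial set {u0}):
  after a @ step 1: {u1}
  after b @ step 2: {u2}
  after a @ step 3: {u3}
  ✓ P
Executing aba from Q (initial set {v0}):
  after a @ step 1: {v1}
  after b @ step 2: {v2}
  after a @ step 3: ∅ (Q stuck)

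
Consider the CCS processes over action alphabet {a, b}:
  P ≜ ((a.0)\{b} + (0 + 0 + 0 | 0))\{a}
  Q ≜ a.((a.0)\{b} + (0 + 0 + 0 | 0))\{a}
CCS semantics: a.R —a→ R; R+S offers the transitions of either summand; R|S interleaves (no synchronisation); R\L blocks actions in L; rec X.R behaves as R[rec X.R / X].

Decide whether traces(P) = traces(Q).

Reachable graph of P (1 states):
  u0 = ((a.0)\{b} + (0 + 0 + 0 | 0))\{a} → stopped
Reachable graph of Q (2 states):
  v0 = a.((a.0)\{b} + (0 + 0 + 0 | 0))\{a} → ··a··> v1
  v1 = ((a.0)\{b} + (0 + 0 + 0 | 0))\{a} → stopped
Executing a from Q (initial set {v0}):
  after a @ step 1: {v1}
  — Q admits the full trace.
Executing a from P (initial set {u0}):
  after a @ step 1: ∅  — P cannot continue

NO — witness ⟨a⟩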